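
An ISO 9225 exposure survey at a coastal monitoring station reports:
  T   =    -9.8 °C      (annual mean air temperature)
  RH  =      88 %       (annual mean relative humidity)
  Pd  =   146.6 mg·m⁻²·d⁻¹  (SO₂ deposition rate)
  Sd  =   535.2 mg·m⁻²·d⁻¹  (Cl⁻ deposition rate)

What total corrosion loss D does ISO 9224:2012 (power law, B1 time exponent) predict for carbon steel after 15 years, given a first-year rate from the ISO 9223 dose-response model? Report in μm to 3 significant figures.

carbon steel: temperature factor f = +0.150·(-19.8) = -2.9700
  SO₂ term: 1.77·146.6^0.52·exp(0.02·88-2.9700) = 7.061
  Sd branch = 0.102·Sd^0.62·e^(0.033·RH+0.04·T) = 61.83 μm/a
  r_corr = 7.061 + 61.83 = 68.9 μm/a
Power-law: D(15) = r_corr · 15^0.523
  D(15) = 68.9 × 15^0.523 = 68.9 × 4.122 = 284 μm

D(15) = 284 μm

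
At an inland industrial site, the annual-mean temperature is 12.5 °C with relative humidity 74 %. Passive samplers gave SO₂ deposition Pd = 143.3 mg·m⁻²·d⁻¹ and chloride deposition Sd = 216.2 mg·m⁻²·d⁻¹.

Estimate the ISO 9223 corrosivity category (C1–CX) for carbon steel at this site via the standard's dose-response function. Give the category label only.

carbon steel: temperature factor f = -0.054·(2.5) = -0.1350
  SO₂ term: 1.77·143.3^0.52·exp(0.02·74-0.1350) = 89.81
  Sd branch = 0.102·Sd^0.62·e^(0.033·RH+0.04·T) = 54.19 μm/a
  sum: 89.81 + 54.19 → r_corr = 144 μm/a
ISO 9223 Table 2 (carbon steel): 80 < 144 ≤ 200 μm/a ⇒ C5

C5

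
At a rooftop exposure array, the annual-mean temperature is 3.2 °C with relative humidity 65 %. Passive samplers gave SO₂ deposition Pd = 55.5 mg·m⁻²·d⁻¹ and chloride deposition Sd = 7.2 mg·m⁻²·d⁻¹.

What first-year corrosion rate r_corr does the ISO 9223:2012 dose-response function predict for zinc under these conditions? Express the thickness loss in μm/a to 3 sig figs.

r_corr = 1.28 μm/a

zinc: temperature factor f = +0.038·(-6.8) = -0.2584
  Pd branch = 0.0129·Pd^0.44·e^(0.046·RH+f) = 1.16 μm/a
  Sd branch = 0.0175·Sd^0.57·e^(0.008·RH+0.085·T) = 0.119 μm/a
  sum: 1.16 + 0.119 → r_corr = 1.279 μm/a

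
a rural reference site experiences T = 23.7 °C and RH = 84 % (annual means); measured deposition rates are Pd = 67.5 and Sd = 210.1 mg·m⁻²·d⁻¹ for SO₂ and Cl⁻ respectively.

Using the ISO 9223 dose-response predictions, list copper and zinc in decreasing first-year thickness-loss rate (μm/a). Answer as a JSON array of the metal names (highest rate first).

["zinc", "copper"]

copper: T>10 °C ⇒ hinge -0.080·(23.7−10) = -1.0960
  sulphur-dioxide contribution → 0.7521 μm/a
  chloride contribution → 2.854 μm/a
  total first-year rate 3.606 μm/a
zinc: temperature factor f = -0.071·(13.7) = -0.9727
  sulphur-dioxide contribution → 1.483 μm/a
  chloride contribution → 5.414 μm/a
  total first-year rate 6.897 μm/a
Ordering by μm/a: zinc (6.9) > copper (3.61)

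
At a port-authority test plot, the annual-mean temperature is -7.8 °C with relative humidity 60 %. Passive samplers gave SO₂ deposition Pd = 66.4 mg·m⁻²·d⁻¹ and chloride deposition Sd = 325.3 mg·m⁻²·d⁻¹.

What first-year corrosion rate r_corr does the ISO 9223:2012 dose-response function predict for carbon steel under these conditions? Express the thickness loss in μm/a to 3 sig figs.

r_corr = 23.1 μm/a

carbon steel: temperature factor f = +0.150·(-17.8) = -2.6700
  sulphur-dioxide contribution → 3.607 μm/a
  chloride contribution → 19.53 μm/a
  total first-year rate 23.13 μm/a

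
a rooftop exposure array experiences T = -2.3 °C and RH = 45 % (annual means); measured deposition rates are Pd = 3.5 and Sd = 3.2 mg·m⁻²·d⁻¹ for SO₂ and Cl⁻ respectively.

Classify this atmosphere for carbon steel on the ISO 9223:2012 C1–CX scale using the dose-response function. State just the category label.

C2

carbon steel: f(T) = +0.150·(T−10) [T≤10 °C] = -1.8450
  sulphur-dioxide contribution → 1.32 μm/a
  chloride contribution → 0.8448 μm/a
  ⇒ r_corr(carbon steel) = 2.165 μm/a
ISO 9223 Table 2 (carbon steel): 1.3 < 2.16 ≤ 25 μm/a ⇒ C2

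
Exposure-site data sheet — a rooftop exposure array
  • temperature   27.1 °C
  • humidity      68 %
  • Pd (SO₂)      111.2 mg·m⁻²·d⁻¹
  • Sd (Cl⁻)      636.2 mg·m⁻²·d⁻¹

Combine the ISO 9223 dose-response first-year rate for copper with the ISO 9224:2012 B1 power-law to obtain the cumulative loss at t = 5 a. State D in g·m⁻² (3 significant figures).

D(5) = 73.7 g·m⁻²

copper: temperature factor f = -0.080·(17.1) = -1.3680
  Pd branch = 0.0053·Pd^0.26·e^(0.059·RH+f) = 0.2538 μm/a
  Cl⁻ term: 0.01025·636.2^0.27·exp(0.036·68+0.049·27.1) = 2.556
  r_corr = 0.2538 + 2.556 = 2.81 μm/a
Power-law: D(5) = r_corr · 5^0.667
  D(5) = 2.81 × 5^0.667 = 2.81 × 2.926 = 8.22 μm
  Mass loss = 8.22 μm × 8.96 g/cm³ = 73.65 g·m⁻²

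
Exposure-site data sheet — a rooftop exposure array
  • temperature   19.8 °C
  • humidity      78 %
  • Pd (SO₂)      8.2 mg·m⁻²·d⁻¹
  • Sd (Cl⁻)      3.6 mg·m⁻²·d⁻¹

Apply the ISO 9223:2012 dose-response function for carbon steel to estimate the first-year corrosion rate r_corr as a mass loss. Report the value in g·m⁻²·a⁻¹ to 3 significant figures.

carbon steel: f(T) = -0.054·(T−10) [T>10 °C] = -0.5292
  SO₂ term: 1.77·8.2^0.52·exp(0.02·78-0.5292) = 14.82
  Sd branch = 0.102·Sd^0.62·e^(0.033·RH+0.04·T) = 6.536 μm/a
  sum: 14.82 + 6.536 → r_corr = 21.36 μm/a
Convert to mass loss: 21.36 μm/a × 7.85 g/cm³ = 167.6 g·m⁻²·a⁻¹

r_corr = 168 g·m⁻²·a⁻¹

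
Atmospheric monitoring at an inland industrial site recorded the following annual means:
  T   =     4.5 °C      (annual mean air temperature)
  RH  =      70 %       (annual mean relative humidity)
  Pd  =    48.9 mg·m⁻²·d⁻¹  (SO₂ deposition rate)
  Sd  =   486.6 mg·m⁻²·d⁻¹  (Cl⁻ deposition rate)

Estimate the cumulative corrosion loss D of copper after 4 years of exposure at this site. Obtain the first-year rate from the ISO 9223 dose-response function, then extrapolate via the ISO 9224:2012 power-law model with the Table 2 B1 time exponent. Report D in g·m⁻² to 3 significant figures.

copper: temperature factor f = +0.126·(-5.5) = -0.6930
  Pd branch = 0.0053·Pd^0.26·e^(0.059·RH+f) = 0.4531 μm/a
  Sd branch = 0.01025·Sd^0.27·e^(0.036·RH+0.049·T) = 0.8442 μm/a
  sum: 0.4531 + 0.8442 → r_corr = 1.297 μm/a
ISO 9224: D(t) = r_corr · t^b with b = 0.667 (copper, B1)
  D(4) = 1.297 × 4^0.667 = 1.297 × 2.521 = 3.27 μm
  Mass loss = 3.27 μm × 8.96 g/cm³ = 29.3 g·m⁻²

D(4) = 29.3 g·m⁻²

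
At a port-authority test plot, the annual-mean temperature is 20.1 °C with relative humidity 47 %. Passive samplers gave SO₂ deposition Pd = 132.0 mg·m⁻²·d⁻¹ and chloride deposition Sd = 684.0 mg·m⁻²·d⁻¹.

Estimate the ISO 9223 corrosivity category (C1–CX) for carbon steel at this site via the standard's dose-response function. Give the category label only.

C5

carbon steel: temperature factor f = -0.054·(10.1) = -0.5454
  sulphur-dioxide contribution → 33.27 μm/a
  chloride contribution → 61.53 μm/a
  ⇒ r_corr(carbon steel) = 94.8 μm/a
ISO 9223 Table 2 (carbon steel): 80 < 94.8 ≤ 200 μm/a ⇒ C5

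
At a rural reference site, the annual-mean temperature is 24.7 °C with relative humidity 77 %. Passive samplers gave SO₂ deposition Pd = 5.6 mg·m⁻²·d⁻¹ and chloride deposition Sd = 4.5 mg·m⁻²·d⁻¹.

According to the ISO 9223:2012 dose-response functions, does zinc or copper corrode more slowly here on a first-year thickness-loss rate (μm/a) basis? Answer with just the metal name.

zinc

zinc: temperature factor f = -0.071·(14.7) = -1.0437
  sulphur-dioxide contribution → 0.3348 μm/a
  chloride contribution → 0.6233 μm/a
  total first-year rate 0.9581 μm/a
copper: f(T) = -0.080·(T−10) [T>10 °C] = -1.1760
  sulphur-dioxide contribution → 0.2405 μm/a
  chloride contribution → 0.8252 μm/a
  ⇒ r_corr(copper) = 1.066 μm/a
Ordering by μm/a: copper (1.07) > zinc (0.958)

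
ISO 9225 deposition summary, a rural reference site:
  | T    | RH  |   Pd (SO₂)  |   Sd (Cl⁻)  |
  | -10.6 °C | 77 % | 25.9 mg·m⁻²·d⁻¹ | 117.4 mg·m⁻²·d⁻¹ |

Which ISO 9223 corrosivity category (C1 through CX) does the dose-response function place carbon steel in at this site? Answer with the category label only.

carbon steel: temperature factor f = +0.150·(-20.6) = -3.0900
  Pd branch = 1.77·Pd^0.52·e^(0.02·RH+f) = 2.04 μm/a
  Sd branch = 0.102·Sd^0.62·e^(0.033·RH+0.04·T) = 16.26 μm/a
  r_corr = 2.04 + 16.26 = 18.3 μm/a
ISO 9223 Table 2 (carbon steel): 1.3 < 18.3 ≤ 25 μm/a ⇒ C2

C2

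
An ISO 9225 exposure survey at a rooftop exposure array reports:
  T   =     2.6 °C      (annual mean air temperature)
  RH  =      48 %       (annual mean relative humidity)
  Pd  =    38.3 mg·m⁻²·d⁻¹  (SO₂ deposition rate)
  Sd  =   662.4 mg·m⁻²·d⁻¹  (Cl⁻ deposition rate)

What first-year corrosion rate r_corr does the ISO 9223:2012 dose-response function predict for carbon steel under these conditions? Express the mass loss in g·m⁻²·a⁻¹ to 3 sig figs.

carbon steel: temperature factor f = +0.150·(-7.4) = -1.1100
  Pd branch = 1.77·Pd^0.52·e^(0.02·RH+f) = 10.14 μm/a
  Sd branch = 0.102·Sd^0.62·e^(0.033·RH+0.04·T) = 30.96 μm/a
  sum: 10.14 + 30.96 → r_corr = 41.1 μm/a
Convert to mass loss: 41.1 μm/a × 7.85 g/cm³ = 322.6 g·m⁻²·a⁻¹

r_corr = 323 g·m⁻²·a⁻¹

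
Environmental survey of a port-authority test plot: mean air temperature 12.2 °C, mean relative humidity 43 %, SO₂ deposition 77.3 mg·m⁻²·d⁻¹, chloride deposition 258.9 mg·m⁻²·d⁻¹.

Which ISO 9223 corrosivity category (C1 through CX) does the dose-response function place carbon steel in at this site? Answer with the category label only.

carbon steel: temperature factor f = -0.054·(2.2) = -0.1188
  SO₂ term: 1.77·77.3^0.52·exp(0.02·43-0.1188) = 35.62
  Cl⁻ term: 0.102·258.9^0.62·exp(0.033·43+0.04·12.2) = 21.52
  sum: 35.62 + 21.52 → r_corr = 57.15 μm/a
ISO 9223 Table 2 (carbon steel): 50 < 57.1 ≤ 80 μm/a ⇒ C4

C4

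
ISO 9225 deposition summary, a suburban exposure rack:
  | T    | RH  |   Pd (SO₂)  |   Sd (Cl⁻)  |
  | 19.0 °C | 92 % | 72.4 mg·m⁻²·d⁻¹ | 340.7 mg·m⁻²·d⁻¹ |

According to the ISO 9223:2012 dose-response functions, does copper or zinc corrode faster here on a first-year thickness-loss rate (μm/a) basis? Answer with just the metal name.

copper: T>10 °C ⇒ hinge -0.080·(19.0−10) = -0.7200
  sulphur-dioxide contribution → 1.788 μm/a
  chloride contribution → 3.445 μm/a
  ⇒ r_corr(copper) = 5.233 μm/a
zinc: temperature factor f = -0.071·(9.0) = -0.6390
  sulphur-dioxide contribution → 3.085 μm/a
  chloride contribution → 5.099 μm/a
  total first-year rate 8.185 μm/a
Ordering by μm/a: zinc (8.18) > copper (5.23)

zinc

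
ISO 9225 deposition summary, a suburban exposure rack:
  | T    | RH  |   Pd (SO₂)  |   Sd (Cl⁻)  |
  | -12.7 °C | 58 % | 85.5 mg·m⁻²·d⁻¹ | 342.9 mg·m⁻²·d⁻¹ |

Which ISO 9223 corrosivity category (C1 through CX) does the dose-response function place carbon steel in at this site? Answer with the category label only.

C2

carbon steel: T≤10 °C ⇒ hinge +0.150·(-12.7−10) = -3.4050
  SO₂ term: 1.77·85.5^0.52·exp(0.02·58-3.4050) = 1.895
  Cl⁻ term: 0.102·342.9^0.62·exp(0.033·58+0.04·-12.7) = 15.52
  r_corr = 1.895 + 15.52 = 17.42 μm/a
17.4 μm/a falls in (1.3, 25] for carbon steel → category C2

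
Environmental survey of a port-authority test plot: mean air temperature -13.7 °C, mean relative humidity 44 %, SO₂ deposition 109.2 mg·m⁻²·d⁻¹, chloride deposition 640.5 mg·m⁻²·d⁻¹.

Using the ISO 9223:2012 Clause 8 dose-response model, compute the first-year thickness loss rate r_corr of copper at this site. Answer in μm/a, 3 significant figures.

r_corr = 0.158 μm/a

copper: f(T) = +0.126·(T−10) [T≤10 °C] = -2.9862
  SO₂ term: 0.0053·109.2^0.26·exp(0.059·44-2.9862) = 0.01215
  Sd branch = 0.01025·Sd^0.27·e^(0.036·RH+0.049·T) = 0.1462 μm/a
  r_corr = 0.01215 + 0.1462 = 0.1583 μm/a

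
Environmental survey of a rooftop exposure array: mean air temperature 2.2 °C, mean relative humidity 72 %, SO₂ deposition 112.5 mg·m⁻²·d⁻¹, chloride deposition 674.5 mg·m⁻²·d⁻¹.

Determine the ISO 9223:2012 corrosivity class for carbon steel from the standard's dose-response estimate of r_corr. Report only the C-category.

carbon steel: f(T) = +0.150·(T−10) [T≤10 °C] = -1.1700
  sulphur-dioxide contribution → 27.03 μm/a
  chloride contribution → 68.03 μm/a
  ⇒ r_corr(carbon steel) = 95.05 μm/a
Category bounds: 80…200 μm/a bracket r_corr ⇒ C5

C5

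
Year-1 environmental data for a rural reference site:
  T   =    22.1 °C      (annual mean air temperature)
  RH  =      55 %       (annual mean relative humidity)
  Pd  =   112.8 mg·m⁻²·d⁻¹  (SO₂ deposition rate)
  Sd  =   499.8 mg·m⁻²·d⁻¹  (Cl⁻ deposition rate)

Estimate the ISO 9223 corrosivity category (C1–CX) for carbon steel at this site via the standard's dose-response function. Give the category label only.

C5

carbon steel: f(T) = -0.054·(T−10) [T>10 °C] = -0.6534
  sulphur-dioxide contribution → 32.29 μm/a
  chloride contribution → 71.45 μm/a
  total first-year rate 103.7 μm/a
ISO 9223 Table 2 (carbon steel): 80 < 104 ≤ 200 μm/a ⇒ C5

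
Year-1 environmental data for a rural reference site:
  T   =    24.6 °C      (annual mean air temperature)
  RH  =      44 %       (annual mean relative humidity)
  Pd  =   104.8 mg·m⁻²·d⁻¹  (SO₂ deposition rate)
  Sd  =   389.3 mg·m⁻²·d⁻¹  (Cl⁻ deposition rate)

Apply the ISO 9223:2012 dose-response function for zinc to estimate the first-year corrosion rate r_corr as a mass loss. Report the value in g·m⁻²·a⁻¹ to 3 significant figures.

zinc: f(T) = -0.071·(T−10) [T>10 °C] = -1.0366
  sulphur-dioxide contribution → 0.2681 μm/a
  chloride contribution → 6.032 μm/a
  ⇒ r_corr(zinc) = 6.3 μm/a
Convert to mass loss: 6.3 μm/a × 7.14 g/cm³ = 44.99 g·m⁻²·a⁻¹

r_corr = 45.0 g·m⁻²·a⁻¹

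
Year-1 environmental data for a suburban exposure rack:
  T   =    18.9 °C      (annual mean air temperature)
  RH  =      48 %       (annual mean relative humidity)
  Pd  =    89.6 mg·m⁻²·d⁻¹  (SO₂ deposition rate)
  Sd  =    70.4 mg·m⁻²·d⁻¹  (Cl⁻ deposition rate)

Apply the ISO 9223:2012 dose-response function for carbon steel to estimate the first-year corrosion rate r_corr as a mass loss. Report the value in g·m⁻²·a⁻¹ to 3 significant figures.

carbon steel: f(T) = -0.054·(T−10) [T>10 °C] = -0.4806
  SO₂ term: 1.77·89.6^0.52·exp(0.02·48-0.4806) = 29.61
  Sd branch = 0.102·Sd^0.62·e^(0.033·RH+0.04·T) = 14.8 μm/a
  sum: 29.61 + 14.8 → r_corr = 44.41 μm/a
Convert to mass loss: 44.41 μm/a × 7.85 g/cm³ = 348.6 g·m⁻²·a⁻¹

r_corr = 349 g·m⁻²·a⁻¹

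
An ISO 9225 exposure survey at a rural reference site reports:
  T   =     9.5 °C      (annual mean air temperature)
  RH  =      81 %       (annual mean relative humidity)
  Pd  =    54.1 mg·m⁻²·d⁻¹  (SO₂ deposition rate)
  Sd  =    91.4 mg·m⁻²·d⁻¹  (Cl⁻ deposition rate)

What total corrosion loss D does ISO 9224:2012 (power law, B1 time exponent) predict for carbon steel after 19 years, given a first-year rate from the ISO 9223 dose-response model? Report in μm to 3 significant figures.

carbon steel: T≤10 °C ⇒ hinge +0.150·(9.5−10) = -0.0750
  sulphur-dioxide contribution → 66.1 μm/a
  chloride contribution → 35.5 μm/a
  total first-year rate 101.6 μm/a
ISO 9224: D(t) = r_corr · t^b with b = 0.523 (carbon steel, B1)
  D(19) = 101.6 × 19^0.523 = 101.6 × 4.664 = 473.9 μm

D(19) = 474 μm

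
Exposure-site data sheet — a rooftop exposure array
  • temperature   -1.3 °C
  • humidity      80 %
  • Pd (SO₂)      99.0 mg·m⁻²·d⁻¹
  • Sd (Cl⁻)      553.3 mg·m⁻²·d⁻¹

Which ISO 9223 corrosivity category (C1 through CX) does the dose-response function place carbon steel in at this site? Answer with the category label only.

carbon steel: f(T) = +0.150·(T−10) [T≤10 °C] = -1.6950
  Pd branch = 1.77·Pd^0.52·e^(0.02·RH+f) = 17.56 μm/a
  Cl⁻ term: 0.102·553.3^0.62·exp(0.033·80+0.04·-1.3) = 68.11
  r_corr = 17.56 + 68.11 = 85.66 μm/a
Category bounds: 80…200 μm/a bracket r_corr ⇒ C5

C5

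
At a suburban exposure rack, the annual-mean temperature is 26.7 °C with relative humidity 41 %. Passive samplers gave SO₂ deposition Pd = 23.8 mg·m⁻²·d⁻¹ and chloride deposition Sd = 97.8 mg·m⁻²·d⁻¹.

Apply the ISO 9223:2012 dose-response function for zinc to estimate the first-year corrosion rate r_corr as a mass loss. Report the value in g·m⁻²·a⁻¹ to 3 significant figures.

zinc: T>10 °C ⇒ hinge -0.071·(26.7−10) = -1.1857
  Pd branch = 0.0129·Pd^0.44·e^(0.046·RH+f) = 0.1048 μm/a
  Cl⁻ term: 0.0175·97.8^0.57·exp(0.008·41+0.085·26.7) = 3.203
  r_corr = 0.1048 + 3.203 = 3.308 μm/a
Convert to mass loss: 3.308 μm/a × 7.14 g/cm³ = 23.62 g·m⁻²·a⁻¹

r_corr = 23.6 g·m⁻²·a⁻¹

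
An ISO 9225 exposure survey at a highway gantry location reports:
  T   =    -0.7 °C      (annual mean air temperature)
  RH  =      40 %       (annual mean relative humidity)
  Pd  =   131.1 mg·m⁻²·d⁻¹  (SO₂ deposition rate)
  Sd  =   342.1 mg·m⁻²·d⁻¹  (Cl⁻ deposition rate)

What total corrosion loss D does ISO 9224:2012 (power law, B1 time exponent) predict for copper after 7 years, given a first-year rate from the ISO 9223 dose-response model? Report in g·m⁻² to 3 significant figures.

copper: T≤10 °C ⇒ hinge +0.126·(-0.7−10) = -1.3482
  sulphur-dioxide contribution → 0.05179 μm/a
  chloride contribution → 0.202 μm/a
  total first-year rate 0.2538 μm/a
ISO 9224: D(t) = r_corr · t^b with b = 0.667 (copper, B1)
  D(7) = 0.2538 × 7^0.667 = 0.2538 × 3.662 = 0.9294 μm
  Mass loss = 0.9294 μm × 8.96 g/cm³ = 8.328 g·m⁻²

D(7) = 8.33 g·m⁻²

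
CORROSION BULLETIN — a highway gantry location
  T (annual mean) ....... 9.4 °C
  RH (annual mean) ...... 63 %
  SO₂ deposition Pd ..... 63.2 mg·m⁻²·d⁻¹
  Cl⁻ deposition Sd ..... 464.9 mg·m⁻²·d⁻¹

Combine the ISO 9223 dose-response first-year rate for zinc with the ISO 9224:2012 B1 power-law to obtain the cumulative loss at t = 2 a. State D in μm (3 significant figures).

D(2) = 6.24 μm

zinc: T≤10 °C ⇒ hinge +0.038·(9.4−10) = -0.0228
  SO₂ term: 0.0129·63.2^0.44·exp(0.046·63-0.0228) = 1.418
  Sd branch = 0.0175·Sd^0.57·e^(0.008·RH+0.085·T) = 2.135 μm/a
  r_corr = 1.418 + 2.135 = 3.552 μm/a
Power-law: D(2) = r_corr · 2^0.813
  D(2) = 3.552 × 2^0.813 = 3.552 × 1.757 = 6.241 μm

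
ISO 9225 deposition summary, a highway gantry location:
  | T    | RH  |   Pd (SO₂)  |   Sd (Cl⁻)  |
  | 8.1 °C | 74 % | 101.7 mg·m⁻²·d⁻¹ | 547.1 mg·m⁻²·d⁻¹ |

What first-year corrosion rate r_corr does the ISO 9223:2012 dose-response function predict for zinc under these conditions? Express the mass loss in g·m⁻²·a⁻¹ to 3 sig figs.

zinc: f(T) = +0.038·(T−10) [T≤10 °C] = -0.0722
  Pd branch = 0.0129·Pd^0.44·e^(0.046·RH+f) = 2.759 μm/a
  Sd branch = 0.0175·Sd^0.57·e^(0.008·RH+0.085·T) = 2.29 μm/a
  r_corr = 2.759 + 2.29 = 5.049 μm/a
Convert to mass loss: 5.049 μm/a × 7.14 g/cm³ = 36.05 g·m⁻²·a⁻¹

r_corr = 36.1 g·m⁻²·a⁻¹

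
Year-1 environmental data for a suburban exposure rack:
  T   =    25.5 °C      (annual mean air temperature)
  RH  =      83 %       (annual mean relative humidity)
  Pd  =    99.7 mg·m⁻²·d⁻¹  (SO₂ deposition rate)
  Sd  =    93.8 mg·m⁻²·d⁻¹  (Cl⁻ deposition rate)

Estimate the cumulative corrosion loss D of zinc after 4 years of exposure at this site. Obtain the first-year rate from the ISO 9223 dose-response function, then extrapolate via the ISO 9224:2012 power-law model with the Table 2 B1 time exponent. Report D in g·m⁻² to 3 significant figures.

zinc: f(T) = -0.071·(T−10) [T>10 °C] = -1.1005
  Pd branch = 0.0129·Pd^0.44·e^(0.046·RH+f) = 1.48 μm/a
  Cl⁻ term: 0.0175·93.8^0.57·exp(0.008·83+0.085·25.5) = 3.953
  r_corr = 1.48 + 3.953 = 5.433 μm/a
ISO 9224: D(t) = r_corr · t^b with b = 0.813 (zinc, B1)
  D(4) = 5.433 × 4^0.813 = 5.433 × 3.087 = 16.77 μm
  Mass loss = 16.77 μm × 7.14 g/cm³ = 119.7 g·m⁻²

D(4) = 120 g·m⁻²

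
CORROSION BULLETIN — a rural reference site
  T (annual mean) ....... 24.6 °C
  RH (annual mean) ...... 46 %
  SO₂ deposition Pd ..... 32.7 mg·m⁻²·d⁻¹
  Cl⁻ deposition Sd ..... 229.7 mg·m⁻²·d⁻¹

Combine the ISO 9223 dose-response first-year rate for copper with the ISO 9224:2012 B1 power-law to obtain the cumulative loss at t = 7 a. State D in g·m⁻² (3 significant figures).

copper: f(T) = -0.080·(T−10) [T>10 °C] = -1.1680
  SO₂ term: 0.0053·32.7^0.26·exp(0.059·46-1.1680) = 0.06159
  Sd branch = 0.01025·Sd^0.27·e^(0.036·RH+0.049·T) = 0.7779 μm/a
  r_corr = 0.06159 + 0.7779 = 0.8395 μm/a
Long-term exponent b (ISO 9224 Table 2, B1) = 0.667
  D(7) = 0.8395 × 7^0.667 = 0.8395 × 3.662 = 3.074 μm
  Mass loss = 3.074 μm × 8.96 g/cm³ = 27.54 g·m⁻²

D(7) = 27.5 g·m⁻²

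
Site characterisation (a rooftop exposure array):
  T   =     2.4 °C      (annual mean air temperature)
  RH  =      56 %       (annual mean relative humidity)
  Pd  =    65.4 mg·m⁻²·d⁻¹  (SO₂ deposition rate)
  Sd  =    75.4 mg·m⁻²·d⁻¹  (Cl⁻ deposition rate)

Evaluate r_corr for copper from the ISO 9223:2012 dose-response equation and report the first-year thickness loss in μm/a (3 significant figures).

r_corr = 0.442 μm/a

copper: T≤10 °C ⇒ hinge +0.126·(2.4−10) = -0.9576
  Pd branch = 0.0053·Pd^0.26·e^(0.059·RH+f) = 0.1642 μm/a
  Cl⁻ term: 0.01025·75.4^0.27·exp(0.036·56+0.049·2.4) = 0.2781
  sum: 0.1642 + 0.2781 → r_corr = 0.4423 μm/a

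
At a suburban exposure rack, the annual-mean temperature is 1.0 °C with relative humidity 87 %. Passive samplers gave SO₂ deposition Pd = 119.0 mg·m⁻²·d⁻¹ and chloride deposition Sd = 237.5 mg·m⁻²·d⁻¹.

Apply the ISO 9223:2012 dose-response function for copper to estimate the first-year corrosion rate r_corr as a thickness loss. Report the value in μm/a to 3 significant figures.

r_corr = 2.08 μm/a

copper: temperature factor f = +0.126·(-9.0) = -1.1340
  sulphur-dioxide contribution → 1.002 μm/a
  chloride contribution → 1.081 μm/a
  total first-year rate 2.082 μm/a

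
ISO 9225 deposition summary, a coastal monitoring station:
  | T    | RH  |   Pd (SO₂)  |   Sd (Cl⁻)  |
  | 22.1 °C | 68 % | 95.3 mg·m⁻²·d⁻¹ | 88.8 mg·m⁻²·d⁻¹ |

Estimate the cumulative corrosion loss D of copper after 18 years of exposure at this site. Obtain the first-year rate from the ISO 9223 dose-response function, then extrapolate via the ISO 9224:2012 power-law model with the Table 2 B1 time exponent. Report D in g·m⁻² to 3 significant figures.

copper: T>10 °C ⇒ hinge -0.080·(22.1−10) = -0.9680
  Pd branch = 0.0053·Pd^0.26·e^(0.059·RH+f) = 0.3638 μm/a
  Cl⁻ term: 0.01025·88.8^0.27·exp(0.036·68+0.049·22.1) = 1.176
  sum: 0.3638 + 1.176 → r_corr = 1.539 μm/a
Long-term exponent b (ISO 9224 Table 2, B1) = 0.667
  D(18) = 1.539 × 18^0.667 = 1.539 × 6.875 = 10.58 μm
  Mass loss = 10.58 μm × 8.96 g/cm³ = 94.82 g·m⁻²

D(18) = 94.8 g·m⁻²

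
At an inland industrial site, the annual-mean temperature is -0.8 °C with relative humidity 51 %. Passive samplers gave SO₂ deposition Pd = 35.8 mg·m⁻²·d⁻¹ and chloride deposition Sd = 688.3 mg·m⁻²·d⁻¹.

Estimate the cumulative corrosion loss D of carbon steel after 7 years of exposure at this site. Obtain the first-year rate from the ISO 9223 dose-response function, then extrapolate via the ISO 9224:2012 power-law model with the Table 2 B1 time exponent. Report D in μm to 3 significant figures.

D(7) = 102 μm

carbon steel: T≤10 °C ⇒ hinge +0.150·(-0.8−10) = -1.6200
  sulphur-dioxide contribution → 6.243 μm/a
  chloride contribution → 30.55 μm/a
  ⇒ r_corr(carbon steel) = 36.8 μm/a
ISO 9224: D(t) = r_corr · t^b with b = 0.523 (carbon steel, B1)
  D(7) = 36.8 × 7^0.523 = 36.8 × 2.767 = 101.8 μm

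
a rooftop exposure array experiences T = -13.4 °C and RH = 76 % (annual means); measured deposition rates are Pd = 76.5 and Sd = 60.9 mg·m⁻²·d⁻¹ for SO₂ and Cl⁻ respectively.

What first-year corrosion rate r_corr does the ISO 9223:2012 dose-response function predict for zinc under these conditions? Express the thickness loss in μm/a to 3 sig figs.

zinc: temperature factor f = +0.038·(-23.4) = -0.8892
  Pd branch = 0.0129·Pd^0.44·e^(0.046·RH+f) = 1.179 μm/a
  Cl⁻ term: 0.0175·60.9^0.57·exp(0.008·76+0.085·-13.4) = 0.1071
  sum: 1.179 + 0.1071 → r_corr = 1.286 μm/a

r_corr = 1.29 μm/a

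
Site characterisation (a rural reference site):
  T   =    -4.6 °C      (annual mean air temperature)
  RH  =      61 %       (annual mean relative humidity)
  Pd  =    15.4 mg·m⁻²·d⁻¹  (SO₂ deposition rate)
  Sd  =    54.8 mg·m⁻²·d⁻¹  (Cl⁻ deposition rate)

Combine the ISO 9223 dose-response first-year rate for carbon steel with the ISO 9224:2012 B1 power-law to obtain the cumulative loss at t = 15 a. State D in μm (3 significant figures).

carbon steel: f(T) = +0.150·(T−10) [T≤10 °C] = -2.1900
  Pd branch = 1.77·Pd^0.52·e^(0.02·RH+f) = 2.781 μm/a
  Sd branch = 0.102·Sd^0.62·e^(0.033·RH+0.04·T) = 7.603 μm/a
  sum: 2.781 + 7.603 → r_corr = 10.38 μm/a
Power-law: D(15) = r_corr · 15^0.523
  D(15) = 10.38 × 15^0.523 = 10.38 × 4.122 = 42.8 μm

D(15) = 42.8 μm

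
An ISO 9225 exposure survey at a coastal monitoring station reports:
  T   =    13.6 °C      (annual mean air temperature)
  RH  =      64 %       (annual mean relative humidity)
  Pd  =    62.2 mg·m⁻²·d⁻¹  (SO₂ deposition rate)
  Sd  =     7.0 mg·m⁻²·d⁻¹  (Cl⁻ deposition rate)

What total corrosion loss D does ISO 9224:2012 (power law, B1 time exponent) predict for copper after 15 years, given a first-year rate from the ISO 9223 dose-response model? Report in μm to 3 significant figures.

D(15) = 5.15 μm

copper: T>10 °C ⇒ hinge -0.080·(13.6−10) = -0.2880
  Pd branch = 0.0053·Pd^0.26·e^(0.059·RH+f) = 0.5076 μm/a
  Cl⁻ term: 0.01025·7.0^0.27·exp(0.036·64+0.049·13.6) = 0.338
  sum: 0.5076 + 0.338 → r_corr = 0.8456 μm/a
Long-term exponent b (ISO 9224 Table 2, B1) = 0.667
  D(15) = 0.8456 × 15^0.667 = 0.8456 × 6.088 = 5.148 μm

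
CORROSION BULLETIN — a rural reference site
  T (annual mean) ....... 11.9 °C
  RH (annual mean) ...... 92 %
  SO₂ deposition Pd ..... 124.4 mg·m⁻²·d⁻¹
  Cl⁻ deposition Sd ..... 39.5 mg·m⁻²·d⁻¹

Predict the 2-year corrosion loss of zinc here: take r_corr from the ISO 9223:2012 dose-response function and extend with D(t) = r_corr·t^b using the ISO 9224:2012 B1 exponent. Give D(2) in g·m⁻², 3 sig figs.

D(2) = 91.5 g·m⁻²

zinc: temperature factor f = -0.071·(1.9) = -0.1349
  SO₂ term: 0.0129·124.4^0.44·exp(0.046·92-0.1349) = 6.481
  Cl⁻ term: 0.0175·39.5^0.57·exp(0.008·92+0.085·11.9) = 0.8166
  sum: 6.481 + 0.8166 → r_corr = 7.298 μm/a
ISO 9224: D(t) = r_corr · t^b with b = 0.813 (zinc, B1)
  D(2) = 7.298 × 2^0.813 = 7.298 × 1.757 = 12.82 μm
  Mass loss = 12.82 μm × 7.14 g/cm³ = 91.54 g·m⁻²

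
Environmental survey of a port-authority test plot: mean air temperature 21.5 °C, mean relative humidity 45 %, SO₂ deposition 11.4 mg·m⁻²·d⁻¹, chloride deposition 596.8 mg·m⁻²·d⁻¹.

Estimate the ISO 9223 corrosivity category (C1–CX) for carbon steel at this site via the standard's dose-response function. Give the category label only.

C4

carbon steel: f(T) = -0.054·(T−10) [T>10 °C] = -0.6210
  SO₂ term: 1.77·11.4^0.52·exp(0.02·45-0.6210) = 8.293
  Cl⁻ term: 0.102·596.8^0.62·exp(0.033·45+0.04·21.5) = 55.98
  sum: 8.293 + 55.98 → r_corr = 64.27 μm/a
64.3 μm/a falls in (50, 80] for carbon steel → category C4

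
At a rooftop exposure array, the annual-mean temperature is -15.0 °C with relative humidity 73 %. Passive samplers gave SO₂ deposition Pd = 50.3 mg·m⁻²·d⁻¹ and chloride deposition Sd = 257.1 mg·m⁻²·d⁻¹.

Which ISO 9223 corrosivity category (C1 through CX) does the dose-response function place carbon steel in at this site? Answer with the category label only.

C2

carbon steel: f(T) = +0.150·(T−10) [T≤10 °C] = -3.7500
  Pd branch = 1.77·Pd^0.52·e^(0.02·RH+f) = 1.375 μm/a
  Sd branch = 0.102·Sd^0.62·e^(0.033·RH+0.04·T) = 19.43 μm/a
  r_corr = 1.375 + 19.43 = 20.81 μm/a
20.8 μm/a falls in (1.3, 25] for carbon steel → category C2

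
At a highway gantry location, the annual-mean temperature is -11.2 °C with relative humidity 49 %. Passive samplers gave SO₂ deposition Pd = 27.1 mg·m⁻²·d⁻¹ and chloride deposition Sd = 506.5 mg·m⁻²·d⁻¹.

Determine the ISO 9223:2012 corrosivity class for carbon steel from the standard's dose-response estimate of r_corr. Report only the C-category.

carbon steel: temperature factor f = +0.150·(-21.2) = -3.1800
  Pd branch = 1.77·Pd^0.52·e^(0.02·RH+f) = 1.091 μm/a
  Sd branch = 0.102·Sd^0.62·e^(0.033·RH+0.04·T) = 15.6 μm/a
  r_corr = 1.091 + 15.6 = 16.69 μm/a
16.7 μm/a falls in (1.3, 25] for carbon steel → category C2

C2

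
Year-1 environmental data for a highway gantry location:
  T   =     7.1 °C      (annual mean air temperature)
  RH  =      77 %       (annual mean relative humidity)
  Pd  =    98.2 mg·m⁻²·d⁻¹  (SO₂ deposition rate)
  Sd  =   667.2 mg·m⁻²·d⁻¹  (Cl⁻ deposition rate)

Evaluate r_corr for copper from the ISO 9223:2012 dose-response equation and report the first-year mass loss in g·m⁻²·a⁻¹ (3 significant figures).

copper: temperature factor f = +0.126·(-2.9) = -0.3654
  Pd branch = 0.0053·Pd^0.26·e^(0.059·RH+f) = 1.139 μm/a
  Sd branch = 0.01025·Sd^0.27·e^(0.036·RH+0.049·T) = 1.343 μm/a
  r_corr = 1.139 + 1.343 = 2.482 μm/a
Convert to mass loss: 2.482 μm/a × 8.96 g/cm³ = 22.24 g·m⁻²·a⁻¹

r_corr = 22.2 g·m⁻²·a⁻¹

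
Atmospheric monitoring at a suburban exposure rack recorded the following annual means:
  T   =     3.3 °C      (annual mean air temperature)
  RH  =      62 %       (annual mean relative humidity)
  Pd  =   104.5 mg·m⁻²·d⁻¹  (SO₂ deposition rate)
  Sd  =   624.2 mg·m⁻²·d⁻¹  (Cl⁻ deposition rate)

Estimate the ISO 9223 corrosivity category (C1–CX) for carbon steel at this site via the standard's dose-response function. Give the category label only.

carbon steel: temperature factor f = +0.150·(-6.7) = -1.0050
  SO₂ term: 1.77·104.5^0.52·exp(0.02·62-1.0050) = 25.12
  Cl⁻ term: 0.102·624.2^0.62·exp(0.033·62+0.04·3.3) = 48.71
  sum: 25.12 + 48.71 → r_corr = 73.82 μm/a
Category bounds: 50…80 μm/a bracket r_corr ⇒ C4

C4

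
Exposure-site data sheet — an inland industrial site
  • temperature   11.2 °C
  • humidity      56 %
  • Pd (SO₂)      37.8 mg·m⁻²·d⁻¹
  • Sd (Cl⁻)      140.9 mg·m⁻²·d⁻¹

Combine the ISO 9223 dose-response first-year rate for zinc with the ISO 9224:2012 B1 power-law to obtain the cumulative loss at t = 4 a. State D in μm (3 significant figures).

D(4) = 6.05 μm

zinc: T>10 °C ⇒ hinge -0.071·(11.2−10) = -0.0852
  SO₂ term: 0.0129·37.8^0.44·exp(0.046·56-0.0852) = 0.7699
  Sd branch = 0.0175·Sd^0.57·e^(0.008·RH+0.085·T) = 1.191 μm/a
  r_corr = 0.7699 + 1.191 = 1.961 μm/a
Power-law: D(4) = r_corr · 4^0.813
  D(4) = 1.961 × 4^0.813 = 1.961 × 3.087 = 6.053 μm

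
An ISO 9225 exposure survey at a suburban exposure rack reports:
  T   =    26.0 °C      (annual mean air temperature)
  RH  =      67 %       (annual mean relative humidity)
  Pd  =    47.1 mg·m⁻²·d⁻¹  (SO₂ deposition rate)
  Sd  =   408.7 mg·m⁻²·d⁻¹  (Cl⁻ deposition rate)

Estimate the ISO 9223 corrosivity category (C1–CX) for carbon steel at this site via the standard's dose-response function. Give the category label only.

C5

carbon steel: temperature factor f = -0.054·(16.0) = -0.8640
  SO₂ term: 1.77·47.1^0.52·exp(0.02·67-0.8640) = 21.12
  Sd branch = 0.102·Sd^0.62·e^(0.033·RH+0.04·T) = 109.5 μm/a
  r_corr = 21.12 + 109.5 = 130.7 μm/a
ISO 9223 Table 2 (carbon steel): 80 < 131 ≤ 200 μm/a ⇒ C5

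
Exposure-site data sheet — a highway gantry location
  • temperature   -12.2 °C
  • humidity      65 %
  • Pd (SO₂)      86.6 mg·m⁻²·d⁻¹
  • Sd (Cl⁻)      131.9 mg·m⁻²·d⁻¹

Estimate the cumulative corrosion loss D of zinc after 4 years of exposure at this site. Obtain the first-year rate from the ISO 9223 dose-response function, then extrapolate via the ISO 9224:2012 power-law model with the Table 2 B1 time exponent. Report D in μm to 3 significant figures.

D(4) = 2.95 μm

zinc: temperature factor f = +0.038·(-22.2) = -0.8436
  Pd branch = 0.0129·Pd^0.44·e^(0.046·RH+f) = 0.7857 μm/a
  Cl⁻ term: 0.0175·131.9^0.57·exp(0.008·65+0.085·-12.2) = 0.1687
  r_corr = 0.7857 + 0.1687 = 0.9544 μm/a
ISO 9224: D(t) = r_corr · t^b with b = 0.813 (zinc, B1)
  D(4) = 0.9544 × 4^0.813 = 0.9544 × 3.087 = 2.946 μm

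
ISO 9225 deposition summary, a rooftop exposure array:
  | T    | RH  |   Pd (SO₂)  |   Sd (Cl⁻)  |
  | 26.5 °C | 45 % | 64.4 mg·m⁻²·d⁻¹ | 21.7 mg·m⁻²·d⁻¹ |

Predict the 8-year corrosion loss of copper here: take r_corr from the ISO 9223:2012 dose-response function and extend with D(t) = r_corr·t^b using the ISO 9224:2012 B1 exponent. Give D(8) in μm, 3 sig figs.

D(8) = 1.98 μm

copper: T>10 °C ⇒ hinge -0.080·(26.5−10) = -1.3200
  Pd branch = 0.0053·Pd^0.26·e^(0.059·RH+f) = 0.05948 μm/a
  Sd branch = 0.01025·Sd^0.27·e^(0.036·RH+0.049·T) = 0.4356 μm/a
  r_corr = 0.05948 + 0.4356 = 0.495 μm/a
Power-law: D(8) = r_corr · 8^0.667
  D(8) = 0.495 × 8^0.667 = 0.495 × 4.003 = 1.982 μm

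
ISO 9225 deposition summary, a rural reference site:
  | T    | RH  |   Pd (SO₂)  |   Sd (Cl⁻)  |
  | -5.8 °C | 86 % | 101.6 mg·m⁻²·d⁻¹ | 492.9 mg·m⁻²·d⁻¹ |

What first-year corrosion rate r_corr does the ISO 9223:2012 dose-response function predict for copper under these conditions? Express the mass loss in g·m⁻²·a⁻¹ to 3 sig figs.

copper: f(T) = +0.126·(T−10) [T≤10 °C] = -1.9908
  Pd branch = 0.0053·Pd^0.26·e^(0.059·RH+f) = 0.3847 μm/a
  Cl⁻ term: 0.01025·492.9^0.27·exp(0.036·86+0.049·-5.8) = 0.9097
  r_corr = 0.3847 + 0.9097 = 1.294 μm/a
Convert to mass loss: 1.294 μm/a × 8.96 g/cm³ = 11.6 g·m⁻²·a⁻¹

r_corr = 11.6 g·m⁻²·a⁻¹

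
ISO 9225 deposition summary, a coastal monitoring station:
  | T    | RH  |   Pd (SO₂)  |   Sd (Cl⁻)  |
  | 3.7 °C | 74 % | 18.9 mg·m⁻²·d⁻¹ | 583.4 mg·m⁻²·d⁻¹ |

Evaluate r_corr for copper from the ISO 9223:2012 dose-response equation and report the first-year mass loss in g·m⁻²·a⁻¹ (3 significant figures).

copper: T≤10 °C ⇒ hinge +0.126·(3.7−10) = -0.7938
  Pd branch = 0.0053·Pd^0.26·e^(0.059·RH+f) = 0.4051 μm/a
  Cl⁻ term: 0.01025·583.4^0.27·exp(0.036·74+0.049·3.7) = 0.9845
  r_corr = 0.4051 + 0.9845 = 1.39 μm/a
Convert to mass loss: 1.39 μm/a × 8.96 g/cm³ = 12.45 g·m⁻²·a⁻¹

r_corr = 12.5 g·m⁻²·a⁻¹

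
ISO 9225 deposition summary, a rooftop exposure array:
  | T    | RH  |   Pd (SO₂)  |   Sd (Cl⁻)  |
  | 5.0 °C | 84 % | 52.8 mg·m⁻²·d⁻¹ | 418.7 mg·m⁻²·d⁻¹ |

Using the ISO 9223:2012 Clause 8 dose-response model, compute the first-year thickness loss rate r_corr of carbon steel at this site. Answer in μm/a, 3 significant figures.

carbon steel: temperature factor f = +0.150·(-5.0) = -0.7500
  SO₂ term: 1.77·52.8^0.52·exp(0.02·84-0.7500) = 35.29
  Sd branch = 0.102·Sd^0.62·e^(0.033·RH+0.04·T) = 84.12 μm/a
  r_corr = 35.29 + 84.12 = 119.4 μm/a

r_corr = 119 μm/a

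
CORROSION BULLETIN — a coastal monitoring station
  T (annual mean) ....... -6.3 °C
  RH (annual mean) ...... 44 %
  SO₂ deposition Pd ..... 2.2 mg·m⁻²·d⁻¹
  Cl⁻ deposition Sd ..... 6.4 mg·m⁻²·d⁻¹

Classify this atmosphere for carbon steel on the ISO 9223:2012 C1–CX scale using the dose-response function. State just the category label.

carbon steel: temperature factor f = +0.150·(-16.3) = -2.4450
  Pd branch = 1.77·Pd^0.52·e^(0.02·RH+f) = 0.5577 μm/a
  Sd branch = 0.102·Sd^0.62·e^(0.033·RH+0.04·T) = 1.07 μm/a
  sum: 0.5577 + 1.07 → r_corr = 1.628 μm/a
1.63 μm/a falls in (1.3, 25] for carbon steel → category C2

C2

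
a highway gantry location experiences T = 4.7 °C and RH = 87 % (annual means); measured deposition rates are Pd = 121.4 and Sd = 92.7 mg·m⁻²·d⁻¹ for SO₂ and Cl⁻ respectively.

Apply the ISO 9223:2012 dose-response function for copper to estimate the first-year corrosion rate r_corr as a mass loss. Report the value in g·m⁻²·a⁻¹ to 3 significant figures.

copper: T≤10 °C ⇒ hinge +0.126·(4.7−10) = -0.6678
  Pd branch = 0.0053·Pd^0.26·e^(0.059·RH+f) = 1.605 μm/a
  Sd branch = 0.01025·Sd^0.27·e^(0.036·RH+0.049·T) = 1.005 μm/a
  r_corr = 1.605 + 1.005 = 2.609 μm/a
Convert to mass loss: 2.609 μm/a × 8.96 g/cm³ = 23.38 g·m⁻²·a⁻¹

r_corr = 23.4 g·m⁻²·a⁻¹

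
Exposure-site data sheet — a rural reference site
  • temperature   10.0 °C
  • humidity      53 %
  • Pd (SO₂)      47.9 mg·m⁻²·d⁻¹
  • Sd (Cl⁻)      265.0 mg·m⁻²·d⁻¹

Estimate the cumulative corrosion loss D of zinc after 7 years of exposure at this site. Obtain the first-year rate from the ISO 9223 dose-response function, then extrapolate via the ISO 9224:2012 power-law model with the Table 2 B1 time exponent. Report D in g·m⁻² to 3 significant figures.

zinc: f(T) = +0.038·(T−10) [T≤10 °C] = +0.0000
  Pd branch = 0.0129·Pd^0.44·e^(0.046·RH+f) = 0.8105 μm/a
  Cl⁻ term: 0.0175·265.0^0.57·exp(0.008·53+0.085·10.0) = 1.505
  r_corr = 0.8105 + 1.505 = 2.316 μm/a
ISO 9224: D(t) = r_corr · t^b with b = 0.813 (zinc, B1)
  D(7) = 2.316 × 7^0.813 = 2.316 × 4.865 = 11.27 μm
  Mass loss = 11.27 μm × 7.14 g/cm³ = 80.43 g·m⁻²

D(7) = 80.4 g·m⁻²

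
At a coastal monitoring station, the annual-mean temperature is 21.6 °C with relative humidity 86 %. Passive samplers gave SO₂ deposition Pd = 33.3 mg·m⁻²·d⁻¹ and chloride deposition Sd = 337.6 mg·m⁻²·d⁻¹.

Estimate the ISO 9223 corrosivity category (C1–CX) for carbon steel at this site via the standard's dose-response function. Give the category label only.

C5

carbon steel: f(T) = -0.054·(T−10) [T>10 °C] = -0.6264
  Pd branch = 1.77·Pd^0.52·e^(0.02·RH+f) = 32.7 μm/a
  Sd branch = 0.102·Sd^0.62·e^(0.033·RH+0.04·T) = 152.7 μm/a
  sum: 32.7 + 152.7 → r_corr = 185.4 μm/a
185 μm/a falls in (80, 200] for carbon steel → category C5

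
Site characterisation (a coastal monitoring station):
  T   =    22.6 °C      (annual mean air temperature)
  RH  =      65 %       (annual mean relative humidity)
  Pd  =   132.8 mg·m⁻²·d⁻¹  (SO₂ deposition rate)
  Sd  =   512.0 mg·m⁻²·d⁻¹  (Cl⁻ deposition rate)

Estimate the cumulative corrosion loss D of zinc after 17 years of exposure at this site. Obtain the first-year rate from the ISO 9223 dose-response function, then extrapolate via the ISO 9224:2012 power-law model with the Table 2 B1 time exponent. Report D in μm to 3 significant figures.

zinc: temperature factor f = -0.071·(12.6) = -0.8946
  sulphur-dioxide contribution → 0.9012 μm/a
  chloride contribution → 7.038 μm/a
  total first-year rate 7.939 μm/a
Power-law: D(17) = r_corr · 17^0.813
  D(17) = 7.939 × 17^0.813 = 7.939 × 10.01 = 79.45 μm

D(17) = 79.5 μm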